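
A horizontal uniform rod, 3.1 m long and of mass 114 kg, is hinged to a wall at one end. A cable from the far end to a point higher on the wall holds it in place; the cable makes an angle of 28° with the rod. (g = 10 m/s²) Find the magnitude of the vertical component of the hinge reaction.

|H_y| ≈ 570 N

Take torques about the hinge: T sin 28° · 3.1 = 114×10×1.55 = 1767 N·m.
So T = 1767 / (0.4695 × 3.1) = 1214.1 N.
ΣF_y = 0: H_y = (114×10) − T sin 28° = 1140 − 570 = 570 N.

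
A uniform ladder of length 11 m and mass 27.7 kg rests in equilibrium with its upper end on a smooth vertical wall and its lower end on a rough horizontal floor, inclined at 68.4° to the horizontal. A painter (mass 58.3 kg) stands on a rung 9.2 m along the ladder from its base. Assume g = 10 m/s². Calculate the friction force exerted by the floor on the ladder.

Torques about the foot: N_wall · 11 sin 68.4° = 27.7×10×5.5 cos 68.4° + 58.3×10×9.2 cos 68.4° → N_wall = 247.89 N.
ΣF_x = 0: f_floor = N_wall = 247.89 N.

f ≈ 248 N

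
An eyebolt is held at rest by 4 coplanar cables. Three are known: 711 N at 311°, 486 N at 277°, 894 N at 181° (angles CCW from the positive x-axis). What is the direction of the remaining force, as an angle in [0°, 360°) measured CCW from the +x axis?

θ ≈ 70.4°

Sum the known components: ΣF_x = -368.2 N, ΣF_y = -1035 N.
For equilibrium the remaining force must supply (−ΣF_x, −ΣF_y) = (368.2, 1035) N.
Magnitude = √((368.2)² + (1035)²) = 1098 N; direction = atan2(1035, 368.2) = 70.4°.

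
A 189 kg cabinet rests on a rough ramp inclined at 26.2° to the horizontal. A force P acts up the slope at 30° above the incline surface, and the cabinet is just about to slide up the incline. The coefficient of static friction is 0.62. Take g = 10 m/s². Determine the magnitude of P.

On the verge of sliding up the incline, friction equals μN and acts down the slope.
Perpendicular: N + P sin 30° = W cos 26.2° = 1696 N.
Along incline: P cos 30° = W sin 26.2° + μN  with W sin 26.2° = 834.4 N.
Solving the pair for P and N: P = 1604 N, N = 894 N (and f = μN = 554.3 N).

P ≈ 1600 N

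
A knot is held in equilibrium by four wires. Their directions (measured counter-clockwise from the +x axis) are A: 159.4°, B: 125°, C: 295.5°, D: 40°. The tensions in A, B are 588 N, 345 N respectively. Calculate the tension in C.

Resolve: ΣF_x = 588 cos 159.4° + 345 cos 125° + T_C cos 295.5° + T_D cos 40° = 0.
        ΣF_y = 588 sin 159.4° + 345 sin 125° + T_C sin 295.5° + T_D sin 40° = 0.
The known terms sum to (-748.3, 489.5) N, so 0.4305 T_C + 0.7660 T_D = 748.3 and -0.9026 T_C + 0.6428 T_D = -489.5.
Solving simultaneously: T_C = 884.1 N, T_D = 479.9 N.

T_C ≈ 884 N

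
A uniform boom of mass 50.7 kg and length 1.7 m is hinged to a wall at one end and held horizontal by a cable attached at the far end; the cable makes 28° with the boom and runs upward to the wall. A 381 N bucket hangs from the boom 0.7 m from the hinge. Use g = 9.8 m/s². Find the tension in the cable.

T ≈ 863 N

Take torques about the hinge: T sin 28° · 1.7 = 50.7×9.8×0.85 + 381×0.7 = 689.03 N·m.
So T = 689.03 / (0.4695 × 1.7) = 863.34 N.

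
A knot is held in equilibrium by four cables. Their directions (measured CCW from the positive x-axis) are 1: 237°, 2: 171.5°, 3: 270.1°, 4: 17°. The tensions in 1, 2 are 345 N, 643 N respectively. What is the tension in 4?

Resolve: ΣF_x = 345 cos 237° + 643 cos 171.5° + T_3 cos 270.1° + T_4 cos 17° = 0.
        ΣF_y = 345 sin 237° + 643 sin 171.5° + T_3 sin 270.1° + T_4 sin 17° = 0.
The known terms sum to (-823.8, -194.3) N, so 0.0017 T_3 + 0.9563 T_4 = 823.8 and -1.0000 T_3 + 0.2924 T_4 = 194.3.
Solving simultaneously: T_3 = 57.54 N, T_4 = 861.4 N.

T_4 ≈ 861 N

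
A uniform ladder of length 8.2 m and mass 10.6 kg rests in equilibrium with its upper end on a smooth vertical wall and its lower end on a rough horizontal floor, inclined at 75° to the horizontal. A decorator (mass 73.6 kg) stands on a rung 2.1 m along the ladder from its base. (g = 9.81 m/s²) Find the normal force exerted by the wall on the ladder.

N_wall ≈ 63.5 N

Torques about the foot: N_wall · 8.2 sin 75° = 10.6×9.81×4.1 cos 75° + 73.6×9.81×2.1 cos 75° → N_wall = 63.477 N.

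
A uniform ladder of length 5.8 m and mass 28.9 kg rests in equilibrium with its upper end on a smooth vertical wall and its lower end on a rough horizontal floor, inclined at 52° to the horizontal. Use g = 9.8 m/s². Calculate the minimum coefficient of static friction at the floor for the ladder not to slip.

ΣF_y = 0: N_floor = 28.9×9.8 = 283.22 N.
Torques about the foot: N_wall · 5.8 sin 52° = 28.9×9.8×2.9 cos 52° → N_wall = 110.64 N.
ΣF_x = 0: f_floor = N_wall = 110.64 N.
μ_min = f_floor / N_floor = 110.64 / 283.22 = 0.3906.

μ_min ≈ 0.391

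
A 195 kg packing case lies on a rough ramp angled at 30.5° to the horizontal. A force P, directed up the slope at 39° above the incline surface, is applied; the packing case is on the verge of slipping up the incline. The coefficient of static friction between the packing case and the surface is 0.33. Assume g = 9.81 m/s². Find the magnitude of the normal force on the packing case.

On the verge of sliding up the incline, friction equals μN and acts down the slope.
Perpendicular: N + P sin 39° = W cos 30.5° = 1648 N.
Along incline: P cos 39° = W sin 30.5° + μN  with W sin 30.5° = 970.9 N.
Solving the pair for P and N: P = 1538 N, N = 680.3 N (and f = μN = 224.5 N).

N ≈ 680 N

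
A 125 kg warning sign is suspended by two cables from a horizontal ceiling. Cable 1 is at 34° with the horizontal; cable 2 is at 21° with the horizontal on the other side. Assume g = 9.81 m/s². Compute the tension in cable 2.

T_2 ≈ 1240 N

Weight W = 125 × 9.81 = 1226 N acts straight down.
Horizontal: T_1 cos 34° = T_2 cos 21°  →  T_1 = 1.126 T_2.
Vertical: T_1 sin 34° + T_2 sin 21° = 1226.
Substituting the horizontal relation into the vertical equation gives 0.9881 T_2 = 1226, so T_2 = 1241 N.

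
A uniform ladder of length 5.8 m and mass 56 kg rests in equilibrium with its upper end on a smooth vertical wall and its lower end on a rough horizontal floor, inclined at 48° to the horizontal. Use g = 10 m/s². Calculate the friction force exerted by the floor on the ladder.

f ≈ 252 N

Torques about the foot: N_wall · 5.8 sin 48° = 56×10×2.9 cos 48° → N_wall = 252.11 N.
ΣF_x = 0: f_floor = N_wall = 252.11 N.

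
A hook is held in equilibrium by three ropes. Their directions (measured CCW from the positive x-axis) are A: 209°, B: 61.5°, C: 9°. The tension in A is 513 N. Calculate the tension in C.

T_C ≈ 347 N

Resolve: ΣF_x = 513 cos 209° + T_B cos 61.5° + T_C cos 9° = 0.
        ΣF_y = 513 sin 209° + T_B sin 61.5° + T_C sin 9° = 0.
The known terms sum to (-448.7, -248.7) N, so 0.4772 T_B + 0.9877 T_C = 448.7 and 0.8788 T_B + 0.1564 T_C = 248.7.
Solving simultaneously: T_B = 221.2 N, T_C = 347.4 N.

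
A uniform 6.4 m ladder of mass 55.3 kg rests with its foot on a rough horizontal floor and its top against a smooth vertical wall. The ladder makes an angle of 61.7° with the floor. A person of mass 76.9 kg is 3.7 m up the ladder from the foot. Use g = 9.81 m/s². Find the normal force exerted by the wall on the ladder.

N_wall ≈ 381 N

Torques about the foot: N_wall · 6.4 sin 61.7° = 55.3×9.81×3.2 cos 61.7° + 76.9×9.81×3.7 cos 61.7° → N_wall = 380.88 N.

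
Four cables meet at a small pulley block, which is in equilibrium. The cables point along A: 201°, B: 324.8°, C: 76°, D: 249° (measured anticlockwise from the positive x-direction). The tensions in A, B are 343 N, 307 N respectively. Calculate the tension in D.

T_D ≈ 43.1 N

Resolve: ΣF_x = 343 cos 201° + 307 cos 324.8° + T_C cos 76° + T_D cos 249° = 0.
        ΣF_y = 343 sin 201° + 307 sin 324.8° + T_C sin 76° + T_D sin 249° = 0.
The known terms sum to (-69.35, -299.9) N, so 0.2419 T_C − 0.3584 T_D = 69.35 and 0.9703 T_C − 0.9336 T_D = 299.9.
Solving simultaneously: T_C = 350.5 N, T_D = 43.11 N.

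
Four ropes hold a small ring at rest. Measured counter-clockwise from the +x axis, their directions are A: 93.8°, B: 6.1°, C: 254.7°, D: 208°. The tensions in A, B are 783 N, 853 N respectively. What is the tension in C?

T_C ≈ 544 N

Resolve: ΣF_x = 783 cos 93.8° + 853 cos 6.1° + T_C cos 254.7° + T_D cos 208° = 0.
        ΣF_y = 783 sin 93.8° + 853 sin 6.1° + T_C sin 254.7° + T_D sin 208° = 0.
The known terms sum to (796.3, 871.9) N, so -0.2639 T_C − 0.8829 T_D = -796.3 and -0.9646 T_C − 0.4695 T_D = -871.9.
Solving simultaneously: T_C = 544.2 N, T_D = 739.2 N.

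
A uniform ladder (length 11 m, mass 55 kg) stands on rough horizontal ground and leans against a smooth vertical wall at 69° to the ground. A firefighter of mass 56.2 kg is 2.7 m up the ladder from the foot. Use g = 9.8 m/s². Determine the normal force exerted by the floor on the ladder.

ΣF_y = 0: N_floor = 55×9.8 + 56.2×9.8 = 1089.8 N.

N_floor ≈ 1090 N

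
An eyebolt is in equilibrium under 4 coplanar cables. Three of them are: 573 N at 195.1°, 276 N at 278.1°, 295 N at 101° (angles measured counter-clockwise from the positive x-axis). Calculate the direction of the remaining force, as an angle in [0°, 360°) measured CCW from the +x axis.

Sum the known components: ΣF_x = -570.6 N, ΣF_y = -132.9 N.
For equilibrium the remaining force must supply (−ΣF_x, −ΣF_y) = (570.6, 132.9) N.
Magnitude = √((570.6)² + (132.9)²) = 585.9 N; direction = atan2(132.9, 570.6) = 13.1°.

θ ≈ 13.1°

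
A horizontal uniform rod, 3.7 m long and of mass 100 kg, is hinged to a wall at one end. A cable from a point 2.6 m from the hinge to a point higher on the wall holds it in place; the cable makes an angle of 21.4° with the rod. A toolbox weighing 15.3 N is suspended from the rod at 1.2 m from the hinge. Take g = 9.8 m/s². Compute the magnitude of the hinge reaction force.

|H| ≈ 1820 N

Take torques about the hinge: T sin 21.4° · 2.6 = 100×9.8×1.85 + 15.3×1.2 = 1831.4 N·m.
So T = 1831.4 / (0.3649 × 2.6) = 1930.4 N.
ΣF_x = 0: H_x = T cos 21.4° = 1797.3 N.
ΣF_y = 0: H_y = (100×9.8 + 15.3) − T sin 21.4° = 995.3 − 704.37 = 290.93 N.
|H| = √(H_x² + H_y²) = √((1797.3)² + (290.93)²) = 1820.7 N.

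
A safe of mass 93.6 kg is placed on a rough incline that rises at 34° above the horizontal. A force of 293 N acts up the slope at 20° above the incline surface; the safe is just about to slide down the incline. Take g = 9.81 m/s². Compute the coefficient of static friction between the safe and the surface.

On the verge of sliding down the incline, friction is at its maximum μN and acts up the slope.
Perpendicular to incline: N = W cos 34° − P sin 20° = 761.2 − 100.2 = 661 N.
Along incline: P cos 20° + μN = W sin 34° → μ = (W sin 34° − P cos 20°) / N = 0.3602.

μ ≈ 0.360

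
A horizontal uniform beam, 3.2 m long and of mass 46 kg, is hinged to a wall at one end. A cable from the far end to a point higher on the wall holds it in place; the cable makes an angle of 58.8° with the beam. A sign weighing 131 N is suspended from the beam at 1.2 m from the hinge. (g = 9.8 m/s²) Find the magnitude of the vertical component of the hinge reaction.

|H_y| ≈ 307 N

Take torques about the hinge: T sin 58.8° · 3.2 = 46×9.8×1.6 + 131×1.2 = 878.48 N·m.
So T = 878.48 / (0.8554 × 3.2) = 320.95 N.
ΣF_y = 0: H_y = (46×9.8 + 131) − T sin 58.8° = 581.8 − 274.52 = 307.27 N.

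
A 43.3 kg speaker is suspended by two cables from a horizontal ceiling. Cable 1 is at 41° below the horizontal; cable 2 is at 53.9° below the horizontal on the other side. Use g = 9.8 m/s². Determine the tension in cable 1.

Weight W = 43.3 × 9.8 = 424.3 N acts straight down.
Horizontal: T_1 cos 41° = T_2 cos 53.9°  →  T_2 = 1.281 T_1.
Vertical: T_1 sin 41° + T_2 sin 53.9° = 424.3.
Substituting the horizontal relation into the vertical equation gives 1.691 T_1 = 424.3, so T_1 = 250.9 N.

T_1 ≈ 251 N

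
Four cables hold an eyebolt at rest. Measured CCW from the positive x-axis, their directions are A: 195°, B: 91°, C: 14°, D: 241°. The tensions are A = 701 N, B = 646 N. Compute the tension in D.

T_D ≈ 844 N

Resolve: ΣF_x = 701 cos 195° + 646 cos 91° + T_C cos 14° + T_D cos 241° = 0.
        ΣF_y = 701 sin 195° + 646 sin 91° + T_C sin 14° + T_D sin 241° = 0.
The known terms sum to (-688.4, 464.5) N, so 0.9703 T_C − 0.4848 T_D = 688.4 and 0.2419 T_C − 0.8746 T_D = -464.5.
Solving simultaneously: T_C = 1131 N, T_D = 843.9 N.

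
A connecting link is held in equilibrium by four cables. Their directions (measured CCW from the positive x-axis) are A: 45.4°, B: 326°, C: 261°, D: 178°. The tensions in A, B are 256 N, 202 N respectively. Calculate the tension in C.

T_C ≈ 82 N

Resolve: ΣF_x = 256 cos 45.4° + 202 cos 326° + T_C cos 261° + T_D cos 178° = 0.
        ΣF_y = 256 sin 45.4° + 202 sin 326° + T_C sin 261° + T_D sin 178° = 0.
The known terms sum to (347.2, 69.32) N, so -0.1564 T_C − 0.9994 T_D = -347.2 and -0.9877 T_C + 0.0349 T_D = -69.32.
Solving simultaneously: T_C = 82.01 N, T_D = 334.6 N.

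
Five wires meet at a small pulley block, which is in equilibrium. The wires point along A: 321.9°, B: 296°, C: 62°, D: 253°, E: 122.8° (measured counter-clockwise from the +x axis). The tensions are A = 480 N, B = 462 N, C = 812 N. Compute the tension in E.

Resolve: ΣF_x = 480 cos 321.9° + 462 cos 296° + 812 cos 62° + T_D cos 253° + T_E cos 122.8° = 0.
        ΣF_y = 480 sin 321.9° + 462 sin 296° + 812 sin 62° + T_D sin 253° + T_E sin 122.8° = 0.
The known terms sum to (961.5, 5.533) N, so -0.2924 T_D − 0.5417 T_E = -961.5 and -0.9563 T_D + 0.8406 T_E = -5.533.
Solving simultaneously: T_D = 1062 N, T_E = 1202 N.

T_E ≈ 1200 N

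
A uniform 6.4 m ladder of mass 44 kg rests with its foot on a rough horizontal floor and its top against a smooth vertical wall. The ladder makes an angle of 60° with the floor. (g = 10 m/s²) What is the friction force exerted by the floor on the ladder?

f ≈ 127 N

Torques about the foot: N_wall · 6.4 sin 60° = 44×10×3.2 cos 60° → N_wall = 127.02 N.
ΣF_x = 0: f_floor = N_wall = 127.02 N.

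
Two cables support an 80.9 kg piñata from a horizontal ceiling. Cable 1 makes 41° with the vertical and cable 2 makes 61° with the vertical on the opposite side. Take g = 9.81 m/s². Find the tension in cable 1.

Angles from the horizontal: cable 1 is 90° − 41° = 49°, cable 2 is 90° − 61° = 29°.
Weight W = 80.9 × 9.81 = 793.6 N acts straight down.
Horizontal: T_1 cos 49° = T_2 cos 29°  →  T_2 = 0.7501 T_1.
Vertical: T_1 sin 49° + T_2 sin 29° = 793.6.
Substituting the horizontal relation into the vertical equation gives 1.118 T_1 = 793.6, so T_1 = 709.6 N.

T_1 ≈ 710 N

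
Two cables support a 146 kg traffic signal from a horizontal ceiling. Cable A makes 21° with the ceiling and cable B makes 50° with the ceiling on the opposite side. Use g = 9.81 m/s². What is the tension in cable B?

Weight W = 146 × 9.81 = 1432 N acts straight down.
Horizontal: T_A cos 21° = T_B cos 50°  →  T_A = 0.6885 T_B.
Vertical: T_A sin 21° + T_B sin 50° = 1432.
Substituting the horizontal relation into the vertical equation gives 1.013 T_B = 1432, so T_B = 1414 N.

T_B ≈ 1410 N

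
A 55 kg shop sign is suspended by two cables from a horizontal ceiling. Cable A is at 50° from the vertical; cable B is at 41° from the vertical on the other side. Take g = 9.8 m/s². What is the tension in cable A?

Angles from the horizontal: cable A is 90° − 50° = 40°, cable B is 90° − 41° = 49°.
Weight W = 55 × 9.8 = 539 N acts straight down.
Horizontal: T_A cos 40° = T_B cos 49°  →  T_B = 1.168 T_A.
Vertical: T_A sin 40° + T_B sin 49° = 539.
Substituting the horizontal relation into the vertical equation gives 1.524 T_A = 539, so T_A = 353.7 N.

T_A ≈ 354 N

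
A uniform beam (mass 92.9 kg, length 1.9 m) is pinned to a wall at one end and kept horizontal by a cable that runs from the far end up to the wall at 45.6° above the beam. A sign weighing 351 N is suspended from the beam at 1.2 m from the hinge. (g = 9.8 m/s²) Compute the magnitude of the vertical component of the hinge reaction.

|H_y| ≈ 585 N

Take torques about the hinge: T sin 45.6° · 1.9 = 92.9×9.8×0.95 + 351×1.2 = 1286.1 N·m.
So T = 1286.1 / (0.7145 × 1.9) = 947.4 N.
ΣF_y = 0: H_y = (92.9×9.8 + 351) − T sin 45.6° = 1261.4 − 676.89 = 584.53 N.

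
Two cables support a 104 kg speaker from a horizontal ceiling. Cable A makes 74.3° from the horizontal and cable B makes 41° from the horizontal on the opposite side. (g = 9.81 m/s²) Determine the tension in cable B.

Weight W = 104 × 9.81 = 1020 N acts straight down.
Horizontal: T_A cos 74.3° = T_B cos 41°  →  T_A = 2.789 T_B.
Vertical: T_A sin 74.3° + T_B sin 41° = 1020.
Substituting the horizontal relation into the vertical equation gives 3.341 T_B = 1020, so T_B = 305.4 N.

T_B ≈ 305 N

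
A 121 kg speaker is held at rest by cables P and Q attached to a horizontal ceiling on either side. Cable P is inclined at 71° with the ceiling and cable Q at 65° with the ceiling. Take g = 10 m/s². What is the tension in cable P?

Weight W = 121 × 10 = 1210 N acts straight down.
Horizontal: T_P cos 71° = T_Q cos 65°  →  T_Q = 0.7704 T_P.
Vertical: T_P sin 71° + T_Q sin 65° = 1210.
Substituting the horizontal relation into the vertical equation gives 1.644 T_P = 1210, so T_P = 736.1 N.

T_P ≈ 736 N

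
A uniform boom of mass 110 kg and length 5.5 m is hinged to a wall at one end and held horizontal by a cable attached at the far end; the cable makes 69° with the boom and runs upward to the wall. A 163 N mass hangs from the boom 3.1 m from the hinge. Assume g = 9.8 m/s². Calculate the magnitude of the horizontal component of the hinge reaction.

Take torques about the hinge: T sin 69° · 5.5 = 110×9.8×2.75 + 163×3.1 = 3469.8 N·m.
So T = 3469.8 / (0.9336 × 5.5) = 675.76 N.
ΣF_x = 0: H_x = T cos 69° = 242.17 N.

H_x ≈ 242 N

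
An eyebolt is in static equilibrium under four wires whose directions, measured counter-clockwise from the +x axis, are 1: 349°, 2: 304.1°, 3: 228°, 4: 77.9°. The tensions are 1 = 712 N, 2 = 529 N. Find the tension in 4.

Resolve: ΣF_x = 712 cos 349° + 529 cos 304.1° + T_3 cos 228° + T_4 cos 77.9° = 0.
        ΣF_y = 712 sin 349° + 529 sin 304.1° + T_3 sin 228° + T_4 sin 77.9° = 0.
The known terms sum to (995.5, -573.9) N, so -0.6691 T_3 + 0.2096 T_4 = -995.5 and -0.7431 T_3 + 0.9778 T_4 = 573.9.
Solving simultaneously: T_3 = 2194 N, T_4 = 2254 N.

T_4 ≈ 2250 N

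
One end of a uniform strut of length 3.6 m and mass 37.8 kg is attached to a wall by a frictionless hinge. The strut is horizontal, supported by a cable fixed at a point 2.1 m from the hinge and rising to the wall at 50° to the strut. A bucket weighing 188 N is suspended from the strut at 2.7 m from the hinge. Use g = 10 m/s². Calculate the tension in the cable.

Take torques about the hinge: T sin 50° · 2.1 = 37.8×10×1.8 + 188×2.7 = 1188 N·m.
So T = 1188 / (0.7660 × 2.1) = 738.49 N.

T ≈ 738 N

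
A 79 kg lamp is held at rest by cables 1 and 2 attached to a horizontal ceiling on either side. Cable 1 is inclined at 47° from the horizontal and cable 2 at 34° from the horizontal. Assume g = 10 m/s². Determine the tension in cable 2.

T_2 ≈ 545 N

Weight W = 79 × 10 = 790 N acts straight down.
Horizontal: T_1 cos 47° = T_2 cos 34°  →  T_1 = 1.216 T_2.
Vertical: T_1 sin 47° + T_2 sin 34° = 790.
Substituting the horizontal relation into the vertical equation gives 1.448 T_2 = 790, so T_2 = 545.5 N.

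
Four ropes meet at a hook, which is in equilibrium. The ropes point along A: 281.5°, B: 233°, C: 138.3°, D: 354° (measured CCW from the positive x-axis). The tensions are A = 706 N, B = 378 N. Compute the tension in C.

Resolve: ΣF_x = 706 cos 281.5° + 378 cos 233° + T_C cos 138.3° + T_D cos 354° = 0.
        ΣF_y = 706 sin 281.5° + 378 sin 233° + T_C sin 138.3° + T_D sin 354° = 0.
The known terms sum to (-86.73, -993.7) N, so -0.7466 T_C + 0.9945 T_D = 86.73 and 0.6652 T_C − 0.1045 T_D = 993.7.
Solving simultaneously: T_C = 1709 N, T_D = 1370 N.

T_C ≈ 1710 N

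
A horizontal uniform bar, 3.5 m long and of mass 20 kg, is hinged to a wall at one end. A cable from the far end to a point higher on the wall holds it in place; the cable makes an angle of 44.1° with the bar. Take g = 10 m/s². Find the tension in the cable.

T ≈ 144 N

Take torques about the hinge: T sin 44.1° · 3.5 = 20×10×1.75 = 350 N·m.
So T = 350 / (0.6959 × 3.5) = 143.7 N.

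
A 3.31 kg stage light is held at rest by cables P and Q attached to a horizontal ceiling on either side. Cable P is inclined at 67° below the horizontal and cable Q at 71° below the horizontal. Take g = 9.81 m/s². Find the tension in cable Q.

Weight W = 3.31 × 9.81 = 32.47 N acts straight down.
Horizontal: T_P cos 67° = T_Q cos 71°  →  T_P = 0.8332 T_Q.
Vertical: T_P sin 67° + T_Q sin 71° = 32.47.
Substituting the horizontal relation into the vertical equation gives 1.713 T_Q = 32.47, so T_Q = 18.96 N.

T_Q ≈ 19 N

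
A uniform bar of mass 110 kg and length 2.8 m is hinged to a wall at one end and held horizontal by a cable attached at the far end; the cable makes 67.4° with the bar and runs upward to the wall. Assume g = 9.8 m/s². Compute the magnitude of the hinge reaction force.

Take torques about the hinge: T sin 67.4° · 2.8 = 110×9.8×1.4 = 1509.2 N·m.
So T = 1509.2 / (0.9232 × 2.8) = 583.83 N.
ΣF_x = 0: H_x = T cos 67.4° = 224.36 N.
ΣF_y = 0: H_y = (110×9.8) − T sin 67.4° = 1078 − 539 = 539 N.
|H| = √(H_x² + H_y²) = √((224.36)² + (539)²) = 583.83 N.

|H| ≈ 584 N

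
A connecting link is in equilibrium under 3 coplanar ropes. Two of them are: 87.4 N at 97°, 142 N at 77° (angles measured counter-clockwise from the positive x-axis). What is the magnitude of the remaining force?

Sum the known components: ΣF_x = 21.29 N, ΣF_y = 225.1 N.
For equilibrium the remaining force must supply (−ΣF_x, −ΣF_y) = (-21.29, -225.1) N.
Magnitude = √((-21.29)² + (-225.1)²) = 226.1 N; direction = atan2(-225.1, -21.29) = 264.6°.

F ≈ 226 N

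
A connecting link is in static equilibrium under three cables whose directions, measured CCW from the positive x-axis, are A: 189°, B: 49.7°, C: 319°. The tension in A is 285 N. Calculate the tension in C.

Resolve: ΣF_x = 285 cos 189° + T_B cos 49.7° + T_C cos 319° = 0.
        ΣF_y = 285 sin 189° + T_B sin 49.7° + T_C sin 319° = 0.
The known terms sum to (-281.5, -44.58) N, so 0.6468 T_B + 0.7547 T_C = 281.5 and 0.7627 T_B − 0.6561 T_C = 44.58.
Solving simultaneously: T_B = 218.3 N, T_C = 185.9 N.

T_C ≈ 186 N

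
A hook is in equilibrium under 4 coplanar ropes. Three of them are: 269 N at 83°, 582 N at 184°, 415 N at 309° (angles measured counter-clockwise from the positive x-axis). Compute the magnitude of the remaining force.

F ≈ 302 N

Sum the known components: ΣF_x = -286.6 N, ΣF_y = -96.12 N.
For equilibrium the remaining force must supply (−ΣF_x, −ΣF_y) = (286.6, 96.12) N.
Magnitude = √((286.6)² + (96.12)²) = 302.3 N; direction = atan2(96.12, 286.6) = 18.5°.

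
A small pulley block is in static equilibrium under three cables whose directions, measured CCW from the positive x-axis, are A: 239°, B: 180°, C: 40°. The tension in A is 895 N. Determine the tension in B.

Resolve: ΣF_x = 895 cos 239° + T_B cos 180° + T_C cos 40° = 0.
        ΣF_y = 895 sin 239° + T_B sin 180° + T_C sin 40° = 0.
The known terms sum to (-461, -767.2) N, so -1.0000 T_B + 0.7660 T_C = 461 and 0.0000 T_B + 0.6428 T_C = 767.2.
Solving simultaneously: T_B = 453.3 N, T_C = 1193 N.

T_B ≈ 453 N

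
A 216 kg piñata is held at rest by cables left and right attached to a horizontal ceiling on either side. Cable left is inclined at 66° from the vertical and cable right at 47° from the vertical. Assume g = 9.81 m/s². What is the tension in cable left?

Angles from the horizontal: cable left is 90° − 66° = 24°, cable right is 90° − 47° = 43°.
Weight W = 216 × 9.81 = 2119 N acts straight down.
Horizontal: T_left cos 24° = T_right cos 43°  →  T_right = 1.249 T_left.
Vertical: T_left sin 24° + T_right sin 43° = 2119.
Substituting the horizontal relation into the vertical equation gives 1.259 T_left = 2119, so T_left = 1684 N.

T_left ≈ 1680 N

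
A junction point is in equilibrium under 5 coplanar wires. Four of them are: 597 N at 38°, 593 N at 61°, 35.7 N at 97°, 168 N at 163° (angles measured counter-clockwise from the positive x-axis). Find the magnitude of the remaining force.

F ≈ 1140 N

Sum the known components: ΣF_x = 592.9 N, ΣF_y = 970.8 N.
For equilibrium the remaining force must supply (−ΣF_x, −ΣF_y) = (-592.9, -970.8) N.
Magnitude = √((-592.9)² + (-970.8)²) = 1138 N; direction = atan2(-970.8, -592.9) = 238.6°.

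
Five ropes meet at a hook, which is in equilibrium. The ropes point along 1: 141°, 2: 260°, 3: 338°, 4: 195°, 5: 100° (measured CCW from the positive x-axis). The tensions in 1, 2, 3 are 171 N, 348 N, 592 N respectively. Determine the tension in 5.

T_5 ≈ 535 N

Resolve: ΣF_x = 171 cos 141° + 348 cos 260° + 592 cos 338° + T_4 cos 195° + T_5 cos 100° = 0.
        ΣF_y = 171 sin 141° + 348 sin 260° + 592 sin 338° + T_4 sin 195° + T_5 sin 100° = 0.
The known terms sum to (355.6, -456.9) N, so -0.9659 T_4 − 0.1736 T_5 = -355.6 and -0.2588 T_4 + 0.9848 T_5 = 456.9.
Solving simultaneously: T_4 = 271.9 N, T_5 = 535.4 N.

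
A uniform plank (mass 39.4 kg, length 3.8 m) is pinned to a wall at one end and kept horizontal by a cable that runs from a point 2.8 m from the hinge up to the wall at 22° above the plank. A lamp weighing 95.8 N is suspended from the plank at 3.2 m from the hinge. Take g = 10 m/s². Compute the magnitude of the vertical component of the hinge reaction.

Take torques about the hinge: T sin 22° · 2.8 = 39.4×10×1.9 + 95.8×3.2 = 1055.2 N·m.
So T = 1055.2 / (0.3746 × 2.8) = 1006 N.
ΣF_y = 0: H_y = (39.4×10 + 95.8) − T sin 22° = 489.8 − 376.84 = 112.96 N.

|H_y| ≈ 113 N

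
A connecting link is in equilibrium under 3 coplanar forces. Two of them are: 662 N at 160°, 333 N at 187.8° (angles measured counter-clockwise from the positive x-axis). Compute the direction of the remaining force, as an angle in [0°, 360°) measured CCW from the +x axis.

Sum the known components: ΣF_x = -952 N, ΣF_y = 181.2 N.
For equilibrium the remaining force must supply (−ΣF_x, −ΣF_y) = (952, -181.2) N.
Magnitude = √((952)² + (-181.2)²) = 969.1 N; direction = atan2(-181.2, 952) = 349.2°.

θ ≈ 349°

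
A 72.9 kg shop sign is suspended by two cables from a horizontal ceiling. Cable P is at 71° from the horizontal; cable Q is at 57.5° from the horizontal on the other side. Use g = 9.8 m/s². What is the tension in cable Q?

Weight W = 72.9 × 9.8 = 714.4 N acts straight down.
Horizontal: T_P cos 71° = T_Q cos 57.5°  →  T_P = 1.65 T_Q.
Vertical: T_P sin 71° + T_Q sin 57.5° = 714.4.
Substituting the horizontal relation into the vertical equation gives 2.404 T_Q = 714.4, so T_Q = 297.2 N.

T_Q ≈ 297 N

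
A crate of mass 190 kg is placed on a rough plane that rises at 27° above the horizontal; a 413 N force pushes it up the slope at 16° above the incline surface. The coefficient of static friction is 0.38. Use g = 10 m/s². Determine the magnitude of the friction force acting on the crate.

Axes along / perpendicular to the incline. W sin 27° = 862.6 N down-slope; W cos 27° = 1693 N into the surface.
Perpendicular: N = W cos 27° − P sin 16° = 1693 − 113.8 = 1579 N.
Along incline: P cos 16° + f = W sin 27° (friction acts up-slope) → f = 862.6 − 397 = 465.6 N.
|f| = 465.6 N ≤ μN = 600 N, so the crate is indeed static.

f ≈ 466 N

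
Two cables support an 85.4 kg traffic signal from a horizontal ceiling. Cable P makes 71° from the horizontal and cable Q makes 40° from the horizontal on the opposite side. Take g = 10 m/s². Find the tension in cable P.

Weight W = 85.4 × 10 = 854 N acts straight down.
Horizontal: T_P cos 71° = T_Q cos 40°  →  T_Q = 0.425 T_P.
Vertical: T_P sin 71° + T_Q sin 40° = 854.
Substituting the horizontal relation into the vertical equation gives 1.219 T_P = 854, so T_P = 700.7 N.

T_P ≈ 701 N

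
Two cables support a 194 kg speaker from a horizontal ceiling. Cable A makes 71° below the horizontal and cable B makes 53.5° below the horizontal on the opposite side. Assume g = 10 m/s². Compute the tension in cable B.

T_B ≈ 766 N

Weight W = 194 × 10 = 1940 N acts straight down.
Horizontal: T_A cos 71° = T_B cos 53.5°  →  T_A = 1.827 T_B.
Vertical: T_A sin 71° + T_B sin 53.5° = 1940.
Substituting the horizontal relation into the vertical equation gives 2.531 T_B = 1940, so T_B = 766.4 N.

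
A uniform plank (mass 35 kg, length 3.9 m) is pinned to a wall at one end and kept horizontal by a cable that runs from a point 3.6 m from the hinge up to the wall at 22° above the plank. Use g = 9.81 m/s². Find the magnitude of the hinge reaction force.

|H| ≈ 486 N

Take torques about the hinge: T sin 22° · 3.6 = 35×9.81×1.95 = 669.53 N·m.
So T = 669.53 / (0.3746 × 3.6) = 496.47 N.
ΣF_x = 0: H_x = T cos 22° = 460.32 N.
ΣF_y = 0: H_y = (35×9.81) − T sin 22° = 343.35 − 185.98 = 157.37 N.
|H| = √(H_x² + H_y²) = √((460.32)² + (157.37)²) = 486.48 N.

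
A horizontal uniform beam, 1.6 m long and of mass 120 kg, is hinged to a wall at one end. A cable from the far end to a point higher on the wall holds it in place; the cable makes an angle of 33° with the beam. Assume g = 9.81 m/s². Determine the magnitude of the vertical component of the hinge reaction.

|H_y| ≈ 589 N

Take torques about the hinge: T sin 33° · 1.6 = 120×9.81×0.8 = 941.76 N·m.
So T = 941.76 / (0.5446 × 1.6) = 1080.7 N.
ΣF_y = 0: H_y = (120×9.81) − T sin 33° = 1177.2 − 588.6 = 588.6 N.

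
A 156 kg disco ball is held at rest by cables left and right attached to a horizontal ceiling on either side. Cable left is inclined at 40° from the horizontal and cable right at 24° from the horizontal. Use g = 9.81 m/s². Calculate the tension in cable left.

T_left ≈ 1560 N

Weight W = 156 × 9.81 = 1530 N acts straight down.
Horizontal: T_left cos 40° = T_right cos 24°  →  T_right = 0.8385 T_left.
Vertical: T_left sin 40° + T_right sin 24° = 1530.
Substituting the horizontal relation into the vertical equation gives 0.9839 T_left = 1530, so T_left = 1555 N.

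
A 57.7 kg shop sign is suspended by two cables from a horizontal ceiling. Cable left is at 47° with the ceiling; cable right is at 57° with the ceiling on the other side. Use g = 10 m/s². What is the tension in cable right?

Weight W = 57.7 × 10 = 577 N acts straight down.
Horizontal: T_left cos 47° = T_right cos 57°  →  T_left = 0.7986 T_right.
Vertical: T_left sin 47° + T_right sin 57° = 577.
Substituting the horizontal relation into the vertical equation gives 1.423 T_right = 577, so T_right = 405.6 N.

T_right ≈ 406 N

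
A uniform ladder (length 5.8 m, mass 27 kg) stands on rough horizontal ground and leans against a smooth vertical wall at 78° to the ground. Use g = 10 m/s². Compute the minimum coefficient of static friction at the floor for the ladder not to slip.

ΣF_y = 0: N_floor = 27×10 = 270 N.
Torques about the foot: N_wall · 5.8 sin 78° = 27×10×2.9 cos 78° → N_wall = 28.695 N.
ΣF_x = 0: f_floor = N_wall = 28.695 N.
μ_min = f_floor / N_floor = 28.695 / 270 = 0.1063.

μ_min ≈ 0.106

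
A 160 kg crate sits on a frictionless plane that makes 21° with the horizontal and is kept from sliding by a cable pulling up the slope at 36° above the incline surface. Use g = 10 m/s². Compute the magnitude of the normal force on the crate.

N ≈ 1080 N

Take axes along and perpendicular to the incline. Weight components: W sin 21° = 573.4 N down-slope, W cos 21° = 1494 N into the surface.
Along incline: T cos 36° = W sin 21° → T = 708.7 N.
Perpendicular: N = W cos 21° − T sin 36° = 1077 N.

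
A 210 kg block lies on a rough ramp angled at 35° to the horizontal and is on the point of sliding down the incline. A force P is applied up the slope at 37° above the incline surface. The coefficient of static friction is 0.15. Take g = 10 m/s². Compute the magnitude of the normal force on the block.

N ≈ 916 N

On the verge of sliding down the incline, friction equals μN and acts up the slope.
Perpendicular: N + P sin 37° = W cos 35° = 1720 N.
Along incline: P cos 37° + μN = W sin 35° with W sin 35° = 1205 N.
Solving the pair for P and N: P = 1336 N, N = 916.1 N (and f = μN = 137.4 N).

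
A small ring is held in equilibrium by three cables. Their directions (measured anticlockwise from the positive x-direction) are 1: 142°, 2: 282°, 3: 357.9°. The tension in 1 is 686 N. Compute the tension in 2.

Resolve: ΣF_x = 686 cos 142° + T_2 cos 282° + T_3 cos 357.9° = 0.
        ΣF_y = 686 sin 142° + T_2 sin 282° + T_3 sin 357.9° = 0.
The known terms sum to (-540.6, 422.3) N, so 0.2079 T_2 + 0.9993 T_3 = 540.6 and -0.9781 T_2 − 0.0366 T_3 = -422.3.
Solving simultaneously: T_2 = 414.7 N, T_3 = 454.6 N.

T_2 ≈ 415 N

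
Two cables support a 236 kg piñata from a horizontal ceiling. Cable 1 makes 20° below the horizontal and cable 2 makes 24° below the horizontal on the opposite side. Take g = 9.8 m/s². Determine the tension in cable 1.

T_1 ≈ 3040 N

Weight W = 236 × 9.8 = 2313 N acts straight down.
Horizontal: T_1 cos 20° = T_2 cos 24°  →  T_2 = 1.029 T_1.
Vertical: T_1 sin 20° + T_2 sin 24° = 2313.
Substituting the horizontal relation into the vertical equation gives 0.7604 T_1 = 2313, so T_1 = 3042 N.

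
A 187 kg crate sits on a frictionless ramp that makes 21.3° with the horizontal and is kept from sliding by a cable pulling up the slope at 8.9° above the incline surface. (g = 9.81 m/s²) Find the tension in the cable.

Take axes along and perpendicular to the incline. Weight components: W sin 21.3° = 666.4 N down-slope, W cos 21.3° = 1709 N into the surface.
Along incline: T cos 8.9° = W sin 21.3° → T = 674.5 N.
Perpendicular: N = W cos 21.3° − T sin 8.9° = 1605 N.

T ≈ 674 N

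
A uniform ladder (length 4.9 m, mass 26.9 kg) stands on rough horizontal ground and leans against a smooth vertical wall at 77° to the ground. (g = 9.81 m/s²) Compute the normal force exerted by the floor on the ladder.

N_floor ≈ 264 N

ΣF_y = 0: N_floor = 26.9×9.81 = 263.89 N.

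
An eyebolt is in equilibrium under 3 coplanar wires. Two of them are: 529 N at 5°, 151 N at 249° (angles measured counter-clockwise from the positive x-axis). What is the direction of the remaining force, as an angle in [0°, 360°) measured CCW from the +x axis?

Sum the known components: ΣF_x = 472.9 N, ΣF_y = -94.87 N.
For equilibrium the remaining force must supply (−ΣF_x, −ΣF_y) = (-472.9, 94.87) N.
Magnitude = √((-472.9)² + (94.87)²) = 482.3 N; direction = atan2(94.87, -472.9) = 168.7°.

θ ≈ 169°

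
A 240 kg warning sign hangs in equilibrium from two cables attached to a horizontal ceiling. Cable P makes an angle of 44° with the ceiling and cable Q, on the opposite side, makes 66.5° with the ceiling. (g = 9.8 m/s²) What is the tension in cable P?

T_P ≈ 1000 N

Weight W = 240 × 9.8 = 2352 N acts straight down.
Horizontal: T_P cos 44° = T_Q cos 66.5°  →  T_Q = 1.804 T_P.
Vertical: T_P sin 44° + T_Q sin 66.5° = 2352.
Substituting the horizontal relation into the vertical equation gives 2.349 T_P = 2352, so T_P = 1001 N.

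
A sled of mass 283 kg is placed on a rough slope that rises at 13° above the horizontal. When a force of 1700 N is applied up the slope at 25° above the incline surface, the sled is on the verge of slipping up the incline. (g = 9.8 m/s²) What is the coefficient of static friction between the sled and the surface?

μ ≈ 0.462

On the verge of sliding up the incline, friction is at its maximum μN and acts down the slope.
Perpendicular to incline: N = W cos 13° − P sin 25° = 2702 − 718.5 = 1984 N.
Along incline: P cos 25° − μN = W sin 13° → μ = −(W sin 13° − P cos 25°) / N = 0.4621.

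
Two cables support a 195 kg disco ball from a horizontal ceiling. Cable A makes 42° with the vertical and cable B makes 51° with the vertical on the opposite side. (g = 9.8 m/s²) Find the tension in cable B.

Angles from the horizontal: cable A is 90° − 42° = 48°, cable B is 90° − 51° = 39°.
Weight W = 195 × 9.8 = 1911 N acts straight down.
Horizontal: T_A cos 48° = T_B cos 39°  →  T_A = 1.161 T_B.
Vertical: T_A sin 48° + T_B sin 39° = 1911.
Substituting the horizontal relation into the vertical equation gives 1.492 T_B = 1911, so T_B = 1280 N.

T_B ≈ 1280 N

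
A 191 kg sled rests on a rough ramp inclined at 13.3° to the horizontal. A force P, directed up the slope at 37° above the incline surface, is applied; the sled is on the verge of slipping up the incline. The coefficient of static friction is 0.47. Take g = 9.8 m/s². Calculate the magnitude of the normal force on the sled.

N ≈ 1110 N

On the verge of sliding up the incline, friction equals μN and acts down the slope.
Perpendicular: N + P sin 37° = W cos 13.3° = 1822 N.
Along incline: P cos 37° = W sin 13.3° + μN  with W sin 13.3° = 430.6 N.
Solving the pair for P and N: P = 1190 N, N = 1106 N (and f = μN = 519.6 N).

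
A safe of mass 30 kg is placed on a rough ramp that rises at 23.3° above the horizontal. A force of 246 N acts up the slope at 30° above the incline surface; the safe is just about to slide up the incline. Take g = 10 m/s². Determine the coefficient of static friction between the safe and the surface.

On the verge of sliding up the incline, friction is at its maximum μN and acts down the slope.
Perpendicular to incline: N = W cos 23.3° − P sin 30° = 275.5 − 123 = 152.5 N.
Along incline: P cos 30° − μN = W sin 23.3° → μ = −(W sin 23.3° − P cos 30°) / N = 0.6187.

μ ≈ 0.619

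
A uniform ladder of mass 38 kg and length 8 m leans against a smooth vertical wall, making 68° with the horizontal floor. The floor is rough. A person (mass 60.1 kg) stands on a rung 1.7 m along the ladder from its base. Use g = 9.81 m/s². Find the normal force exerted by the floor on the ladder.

N_floor ≈ 962 N

ΣF_y = 0: N_floor = 38×9.81 + 60.1×9.81 = 962.36 N.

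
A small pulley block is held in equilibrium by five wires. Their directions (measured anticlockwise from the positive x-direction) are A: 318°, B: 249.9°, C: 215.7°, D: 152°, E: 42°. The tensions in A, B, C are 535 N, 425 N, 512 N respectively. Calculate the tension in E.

T_E ≈ 1070 N

Resolve: ΣF_x = 535 cos 318° + 425 cos 249.9° + 512 cos 215.7° + T_D cos 152° + T_E cos 42° = 0.
        ΣF_y = 535 sin 318° + 425 sin 249.9° + 512 sin 215.7° + T_D sin 152° + T_E sin 42° = 0.
The known terms sum to (-164.3, -1056) N, so -0.8829 T_D + 0.7431 T_E = 164.3 and 0.4695 T_D + 0.6691 T_E = 1056.
Solving simultaneously: T_D = 718.1 N, T_E = 1074 N.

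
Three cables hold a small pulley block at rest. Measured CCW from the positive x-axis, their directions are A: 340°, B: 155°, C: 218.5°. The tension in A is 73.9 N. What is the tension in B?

T_B ≈ 70.4 N

Resolve: ΣF_x = 73.9 cos 340° + T_B cos 155° + T_C cos 218.5° = 0.
        ΣF_y = 73.9 sin 340° + T_B sin 155° + T_C sin 218.5° = 0.
The known terms sum to (69.44, -25.28) N, so -0.9063 T_B − 0.7826 T_C = -69.44 and 0.4226 T_B − 0.6225 T_C = 25.28.
Solving simultaneously: T_B = 70.41 N, T_C = 7.197 N.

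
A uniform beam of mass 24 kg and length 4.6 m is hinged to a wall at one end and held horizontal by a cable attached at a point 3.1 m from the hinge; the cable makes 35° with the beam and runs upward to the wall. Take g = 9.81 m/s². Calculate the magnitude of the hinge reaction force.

Take torques about the hinge: T sin 35° · 3.1 = 24×9.81×2.3 = 541.51 N·m.
So T = 541.51 / (0.5736 × 3.1) = 304.55 N.
ΣF_x = 0: H_x = T cos 35° = 249.47 N.
ΣF_y = 0: H_y = (24×9.81) − T sin 35° = 235.44 − 174.68 = 60.759 N.
|H| = √(H_x² + H_y²) = √((249.47)² + (60.759)²) = 256.76 N.

|H| ≈ 257 N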